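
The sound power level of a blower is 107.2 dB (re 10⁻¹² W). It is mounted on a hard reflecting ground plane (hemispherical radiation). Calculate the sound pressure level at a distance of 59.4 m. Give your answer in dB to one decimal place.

The power spreads over a hemisphere of area 2π·r², so L_p = L_w − 10·log₁₀(2π·r²).
2π·r² = 2.217e+04 m², 10·log₁₀ of that is 43.458 dB.
L_p = 107.2 − 43.458 = 63.74 dB.

63.7 dB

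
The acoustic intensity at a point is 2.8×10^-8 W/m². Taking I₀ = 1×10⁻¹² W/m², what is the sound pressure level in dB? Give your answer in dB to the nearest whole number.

Dividing by I₀ shifts the exponent by 12: I/I₀ = 2.8×10^4.
L = 10·(0.4472 + 4) = 44.47 dB.

44 dB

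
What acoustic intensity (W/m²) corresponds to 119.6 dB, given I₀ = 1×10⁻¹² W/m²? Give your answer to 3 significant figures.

0.912 W/m²

I = I₀·10^(L/10) = 10⁻¹² × 10^(119.6/10) = 10^(-0.040).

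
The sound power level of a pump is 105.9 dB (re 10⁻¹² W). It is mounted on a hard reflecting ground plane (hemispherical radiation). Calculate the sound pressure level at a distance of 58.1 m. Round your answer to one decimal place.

Free-field hemispherical radiation: L_p = L_w − 10·log₁₀(2π·r²), r = 58.1 m.
2π·r² = 2.121e+04 m², 10·log₁₀ of that is 43.265 dB.
L_p = 105.9 − 43.265 = 62.63 dB.

62.6 dB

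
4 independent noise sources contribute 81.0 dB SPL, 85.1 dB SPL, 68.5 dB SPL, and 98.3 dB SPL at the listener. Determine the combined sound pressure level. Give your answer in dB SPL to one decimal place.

Incoherent sources combine by intensity addition: L_total = 10·log₁₀(Σ 10^(L_i/10)).
Σ 10^(L/10) = 10^(81.0/10) + 10^(85.1/10) + 10^(68.5/10) + 10^(98.3/10) = 7.217e+09.
L_total = 10·log₁₀(7.217e+09) = 98.58 dB SPL.

98.6 dB SPL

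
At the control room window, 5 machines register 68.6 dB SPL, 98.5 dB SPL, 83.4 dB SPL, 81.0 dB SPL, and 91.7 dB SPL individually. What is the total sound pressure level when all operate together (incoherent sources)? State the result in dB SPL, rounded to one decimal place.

For uncorrelated sources the intensities add, so convert each level to linear form, sum, and take 10·log₁₀ of the total.
Σ 10^(L/10) = 10^(68.6/10) + 10^(98.5/10) + 10^(83.4/10) + 10^(81.0/10) + 10^(91.7/10) = 8.910e+09.
L_total = 10·log₁₀(8.910e+09) = 99.50 dB SPL.

99.5 dB SPL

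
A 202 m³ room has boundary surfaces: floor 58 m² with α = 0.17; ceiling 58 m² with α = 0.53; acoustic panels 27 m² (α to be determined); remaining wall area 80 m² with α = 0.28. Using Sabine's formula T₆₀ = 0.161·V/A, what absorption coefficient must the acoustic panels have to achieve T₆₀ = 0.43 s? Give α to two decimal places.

From T₆₀ = 0.161·V/A, the target T₆₀ = 0.43 s needs A = 0.161·202/0.43 = 75.63 m².
Absorption from the other surfaces = 58·0.17 + 58·0.53 + 80·0.28 = 63.00 m², so the acoustic panels must supply 12.63 m² over 27 m².
α = 12.63/27 = 0.468.

0.47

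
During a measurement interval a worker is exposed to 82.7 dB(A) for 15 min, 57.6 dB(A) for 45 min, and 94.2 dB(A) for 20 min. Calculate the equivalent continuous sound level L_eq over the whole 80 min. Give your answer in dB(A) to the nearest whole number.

88 dB(A)

Weight each interval's intensity by its duration and average over T = 80 min:
Σ tᵢ·10^(Lᵢ/10) = 15·10^(82.7/10) + 45·10^(57.6/10) + 20·10^(94.2/10) = 5.542e+10.
L_eq = 10·log₁₀(5.542e+10/80) = 88.41 dB(A).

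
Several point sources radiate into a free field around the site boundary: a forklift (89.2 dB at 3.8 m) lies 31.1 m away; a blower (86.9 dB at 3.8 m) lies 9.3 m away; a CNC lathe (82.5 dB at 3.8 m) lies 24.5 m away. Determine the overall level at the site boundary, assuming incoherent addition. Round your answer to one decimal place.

79.9 dB

Propagate each source to the receiver with L = L_ref − 20·log₁₀(r/r_ref), then add intensities.
forklift: 89.2 − 20·log₁₀(31.1/3.8) = 89.2 − 18.26 = 70.94 dB.
blower: 86.9 − 20·log₁₀(9.3/3.8) = 86.9 − 7.77 = 79.13 dB.
CNC lathe: 82.5 − 20·log₁₀(24.5/3.8) = 82.5 − 16.19 = 66.31 dB.
Σ 10^(L/10) = 9.847e+07 → L_total = 10·log₁₀(9.847e+07) = 79.93 dB.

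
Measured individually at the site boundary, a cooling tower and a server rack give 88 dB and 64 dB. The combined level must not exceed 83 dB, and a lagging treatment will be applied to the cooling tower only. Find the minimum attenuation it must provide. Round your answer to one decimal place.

Everything except the cooling tower sums to 10^(64/10) = 2.512e+06 in linear terms, 64.00 dB.
The limit corresponds to 10^(83/10) = 1.995e+08; subtracting the fixed part leaves 1.970e+08 for the cooling tower, i.e. 82.94 dB.
So the cooling tower must be reduced from 88 to 82.94 dB: IL = 5.06 dB.

5.1 dB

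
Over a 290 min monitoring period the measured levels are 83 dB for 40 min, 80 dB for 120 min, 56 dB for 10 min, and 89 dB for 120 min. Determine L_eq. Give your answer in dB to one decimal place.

86.0 dB

Weight each interval's intensity by its duration and average over T = 290 min:
Σ tᵢ·10^(Lᵢ/10) = 40·10^(83/10) + 120·10^(80/10) + 10·10^(56/10) + 120·10^(89/10) = 1.153e+11.
L_eq = 10·log₁₀(1.153e+11/290) = 85.99 dB.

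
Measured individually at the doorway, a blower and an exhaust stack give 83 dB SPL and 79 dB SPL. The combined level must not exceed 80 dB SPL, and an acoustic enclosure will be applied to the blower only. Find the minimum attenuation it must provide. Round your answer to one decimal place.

9.9 dB

Fixed contribution from the other source: Σ 10^(L/10) = 10^(79/10) = 7.943e+07 (79.00 dB SPL).
The limit corresponds to 10^(80/10) = 1.000e+08; subtracting the fixed part leaves 2.057e+07 for the blower, i.e. 73.13 dB SPL.
So the blower must be reduced from 83 to 73.13 dB SPL: IL = 9.87 dB.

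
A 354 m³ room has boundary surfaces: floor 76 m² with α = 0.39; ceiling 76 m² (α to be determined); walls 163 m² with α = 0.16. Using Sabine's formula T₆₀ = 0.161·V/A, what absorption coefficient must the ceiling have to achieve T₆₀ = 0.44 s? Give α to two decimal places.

Required total absorption A = 0.161·354/0.44 = 129.53 m².
Absorption from the other surfaces = 76·0.39 + 163·0.16 = 55.72 m², so the ceiling must supply 73.81 m² over 76 m².
α = 73.81/76 = 0.971.

0.97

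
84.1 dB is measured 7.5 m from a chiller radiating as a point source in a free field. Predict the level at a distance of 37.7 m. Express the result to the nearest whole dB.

70 dB

Spherical spreading from a point source gives a 20·log₁₀(r₂/r₁) drop.
L₂ = 84.1 − 20·log₁₀(37.7/7.5) = 84.1 − 14.026 = 70.07 dB.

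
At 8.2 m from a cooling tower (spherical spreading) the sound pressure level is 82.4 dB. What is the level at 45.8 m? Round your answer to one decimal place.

67.5 dB

For a point source, L₂ = L₁ − 20·log₁₀(r₂/r₁).
L₂ = 82.4 − 20·log₁₀(45.8/8.2) = 82.4 − 14.941 = 67.46 dB.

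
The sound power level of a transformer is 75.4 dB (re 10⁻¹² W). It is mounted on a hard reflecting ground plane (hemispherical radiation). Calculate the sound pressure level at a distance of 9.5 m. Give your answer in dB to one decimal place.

47.9 dB

Free-field hemispherical radiation: L_p = L_w − 10·log₁₀(2π·r²), r = 9.5 m.
2π·r² = 567.1 m², 10·log₁₀ of that is 27.536 dB.
L_p = 75.4 − 27.536 = 47.86 dB.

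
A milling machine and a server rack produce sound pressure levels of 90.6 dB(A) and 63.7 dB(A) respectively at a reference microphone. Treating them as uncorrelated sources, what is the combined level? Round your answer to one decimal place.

For uncorrelated sources the intensities add, so convert each level to linear form, sum, and take 10·log₁₀ of the total.
Σ 10^(L/10) = 10^(90.6/10) + 10^(63.7/10) = 1.150e+09.
L_total = 10·log₁₀(1.150e+09) = 90.61 dB(A).

90.6 dB(A)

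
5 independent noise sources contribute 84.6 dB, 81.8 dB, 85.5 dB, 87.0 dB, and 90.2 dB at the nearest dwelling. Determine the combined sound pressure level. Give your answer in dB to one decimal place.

Incoherent sources combine by intensity addition: L_total = 10·log₁₀(Σ 10^(L_i/10)).
Σ 10^(L/10) = 10^(84.6/10) + 10^(81.8/10) + 10^(85.5/10) + 10^(87.0/10) + 10^(90.2/10) = 2.343e+09.
L_total = 10·log₁₀(2.343e+09) = 93.70 dB.

93.7 dB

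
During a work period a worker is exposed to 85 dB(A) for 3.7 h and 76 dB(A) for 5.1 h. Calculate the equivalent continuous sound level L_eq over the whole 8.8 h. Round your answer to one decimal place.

81.9 dB(A)

Weight each interval's intensity by its duration and average over T = 8.8 h:
Σ tᵢ·10^(Lᵢ/10) = 3.7·10^(85/10) + 5.1·10^(76/10) = 1.373e+09.
L_eq = 10·log₁₀(1.373e+09/8.8) = 81.93 dB(A).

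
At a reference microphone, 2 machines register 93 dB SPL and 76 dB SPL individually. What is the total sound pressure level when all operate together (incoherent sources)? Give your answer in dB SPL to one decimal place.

For uncorrelated sources the intensities add, so convert each level to linear form, sum, and take 10·log₁₀ of the total.
Σ 10^(L/10) = 10^(93/10) + 10^(76/10) = 2.035e+09.
L_total = 10·log₁₀(2.035e+09) = 93.09 dB SPL.

93.1 dB SPL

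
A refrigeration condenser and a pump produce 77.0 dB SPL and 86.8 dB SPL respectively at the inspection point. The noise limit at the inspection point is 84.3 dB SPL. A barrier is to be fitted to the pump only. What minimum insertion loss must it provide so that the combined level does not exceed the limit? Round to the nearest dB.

3 dB

The untreated sources together contribute 10^(77.0/10) = 5.012e+07, i.e. 77.00 dB SPL.
The limit corresponds to 10^(84.3/10) = 2.692e+08; subtracting the fixed part leaves 2.190e+08 for the pump, i.e. 83.41 dB SPL.
Required insertion loss = 86.8 − 83.41 = 3.39 dB.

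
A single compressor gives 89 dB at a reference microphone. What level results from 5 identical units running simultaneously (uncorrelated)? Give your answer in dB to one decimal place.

With 5 equal, uncorrelated contributions the intensity is 5× that of one unit, giving a rise of 10·log₁₀ 5.
L_total = 89 + 10·log₁₀(5) = 89 + 6.990 = 95.99 dB.

96.0 dB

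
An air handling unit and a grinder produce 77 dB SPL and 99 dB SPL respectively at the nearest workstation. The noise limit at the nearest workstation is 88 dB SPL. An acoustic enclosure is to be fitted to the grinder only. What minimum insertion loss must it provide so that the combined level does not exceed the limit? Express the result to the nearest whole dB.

The untreated sources together contribute 10^(77/10) = 5.012e+07, i.e. 77.00 dB SPL.
To meet 88 dB SPL overall, the treated grinder may contribute at most 10^(88/10) − 5.012e+07 = 5.808e+08, i.e. 87.64 dB SPL.
So the grinder must be reduced from 99 to 87.64 dB SPL: IL = 11.36 dB.

11 dB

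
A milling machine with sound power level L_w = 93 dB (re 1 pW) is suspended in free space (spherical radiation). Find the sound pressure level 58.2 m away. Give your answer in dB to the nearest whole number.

47 dB

The power spreads over a sphere of area 4π·r², so L_p = L_w − 10·log₁₀(4π·r²).
4π·r² = 4.257e+04 m², 10·log₁₀ of that is 46.291 dB.
L_p = 93 − 46.291 = 46.71 dB.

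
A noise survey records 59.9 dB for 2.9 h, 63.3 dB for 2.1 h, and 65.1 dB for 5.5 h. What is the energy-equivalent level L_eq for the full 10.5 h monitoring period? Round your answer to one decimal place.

63.8 dB

Weight each interval's intensity by its duration and average over T = 10.5 h:
Σ tᵢ·10^(Lᵢ/10) = 2.9·10^(59.9/10) + 2.1·10^(63.3/10) + 5.5·10^(65.1/10) = 2.512e+07.
L_eq = 10·log₁₀(2.512e+07/10.5) = 63.79 dB.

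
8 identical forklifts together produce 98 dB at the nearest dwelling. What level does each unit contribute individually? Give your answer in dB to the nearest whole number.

89 dB

For N identical incoherent sources L_total = L₁ + 10·log₁₀ N, so L₁ = 98 − 10·log₁₀(8) = 98 − 9.031.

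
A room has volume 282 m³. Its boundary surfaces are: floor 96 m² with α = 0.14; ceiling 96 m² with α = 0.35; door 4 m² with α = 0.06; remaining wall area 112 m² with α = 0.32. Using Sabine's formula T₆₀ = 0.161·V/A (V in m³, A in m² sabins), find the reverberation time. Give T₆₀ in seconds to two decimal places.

A = Σ Sᵢαᵢ = 96·0.14 + 96·0.35 + 4·0.06 + 112·0.32 = 83.12 m².
T₆₀ = 0.161 × 282 / 83.12 = 0.546 s.

0.55 s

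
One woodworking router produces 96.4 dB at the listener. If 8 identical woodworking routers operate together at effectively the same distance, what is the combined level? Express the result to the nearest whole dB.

105 dB

N identical incoherent sources raise the level by 10·log₁₀ N.
L_total = 96.4 + 10·log₁₀(8) = 96.4 + 9.031 = 105.43 dB.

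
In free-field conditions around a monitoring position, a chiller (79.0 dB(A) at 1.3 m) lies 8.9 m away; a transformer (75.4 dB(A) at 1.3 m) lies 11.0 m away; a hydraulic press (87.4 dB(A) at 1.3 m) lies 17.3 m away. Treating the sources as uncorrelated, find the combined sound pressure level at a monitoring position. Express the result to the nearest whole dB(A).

67 dB(A)

First find each source's level at the receiver (point-source: −20·log₁₀(r/r_ref)), then combine on an intensity basis.
chiller: 79.0 − 20·log₁₀(8.9/1.3) = 79.0 − 16.71 = 62.29 dB(A).
transformer: 75.4 − 20·log₁₀(11.0/1.3) = 75.4 − 18.55 = 56.85 dB(A).
hydraulic press: 87.4 − 20·log₁₀(17.3/1.3) = 87.4 − 22.48 = 64.92 dB(A).
Σ 10^(L/10) = 5.282e+06 → L_total = 10·log₁₀(5.282e+06) = 67.23 dB(A).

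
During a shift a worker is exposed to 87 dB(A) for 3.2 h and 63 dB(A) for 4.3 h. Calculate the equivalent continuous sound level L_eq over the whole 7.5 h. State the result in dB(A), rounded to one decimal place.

The energy average is taken in the linear domain: L_eq = 10·log₁₀[(Σ tᵢ·10^(Lᵢ/10))/T], T = 7.5 h.
Σ tᵢ·10^(Lᵢ/10) = 3.2·10^(87/10) + 4.3·10^(63/10) = 1.612e+09.
L_eq = 10·log₁₀(1.612e+09/7.5) = 83.32 dB(A).

83.3 dB(A)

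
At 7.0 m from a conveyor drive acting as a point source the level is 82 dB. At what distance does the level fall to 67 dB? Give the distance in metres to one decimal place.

Point-source spreading drops the level by 20·log₁₀(r₂/r₁); inverting, r₂/r₁ = 10^(ΔL/20).
r₂ = 7.0·10^((82−67)/20) = 7.0·10^(15.0/20) = 39.36 m.

39.4 m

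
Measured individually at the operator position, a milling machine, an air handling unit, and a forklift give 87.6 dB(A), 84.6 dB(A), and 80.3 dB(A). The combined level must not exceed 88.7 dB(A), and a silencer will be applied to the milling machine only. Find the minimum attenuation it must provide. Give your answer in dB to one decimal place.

Fixed contribution from the other sources: Σ 10^(L/10) = 10^(84.6/10) + 10^(80.3/10) = 3.956e+08 (85.97 dB(A)).
To meet 88.7 dB(A) overall, the treated milling machine may contribute at most 10^(88.7/10) − 3.956e+08 = 3.458e+08, i.e. 85.39 dB(A).
So the milling machine must be reduced from 87.6 to 85.39 dB(A): IL = 2.21 dB.

2.2 dB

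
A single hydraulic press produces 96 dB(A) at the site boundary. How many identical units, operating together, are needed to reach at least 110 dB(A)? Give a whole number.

26

N identical sources give L₁ + 10·log₁₀ N, so require 10·log₁₀ N ≥ 110 − 96 = 14.0 dB.
N ≥ 10^(14.0/10) = 25.119, so N = 26.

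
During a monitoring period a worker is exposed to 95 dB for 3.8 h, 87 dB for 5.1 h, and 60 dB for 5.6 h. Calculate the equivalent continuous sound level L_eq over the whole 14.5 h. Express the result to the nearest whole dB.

Weight each interval's intensity by its duration and average over T = 14.5 h:
Σ tᵢ·10^(Lᵢ/10) = 3.8·10^(95/10) + 5.1·10^(87/10) + 5.6·10^(60/10) = 1.458e+10.
L_eq = 10·log₁₀(1.458e+10/14.5) = 90.02 dB.

90 dB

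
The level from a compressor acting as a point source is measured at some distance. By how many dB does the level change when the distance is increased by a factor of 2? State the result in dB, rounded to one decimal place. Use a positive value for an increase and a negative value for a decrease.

-6.0 dB

A point source loses 6 dB per doubling of distance; generally ΔL = −20·log₁₀(r₂/r₁).
ΔL = −20·log₁₀(2) = -6.02 dB.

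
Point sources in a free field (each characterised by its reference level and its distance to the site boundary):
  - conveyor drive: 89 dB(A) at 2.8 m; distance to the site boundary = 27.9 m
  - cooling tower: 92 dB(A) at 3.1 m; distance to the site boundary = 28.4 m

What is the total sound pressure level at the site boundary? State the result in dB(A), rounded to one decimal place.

First find each source's level at the receiver (point-source: −20·log₁₀(r/r_ref)), then combine on an intensity basis.
conveyor drive: 89 − 20·log₁₀(27.9/2.8) = 89 − 19.97 = 69.03 dB(A).
cooling tower: 92 − 20·log₁₀(28.4/3.1) = 92 − 19.24 = 72.76 dB(A).
Σ 10^(L/10) = 2.688e+07 → L_total = 10·log₁₀(2.688e+07) = 74.29 dB(A).

74.3 dB(A)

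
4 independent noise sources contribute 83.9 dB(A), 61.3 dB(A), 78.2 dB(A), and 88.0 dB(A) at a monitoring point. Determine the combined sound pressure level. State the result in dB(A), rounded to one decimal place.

89.7 dB(A)

Incoherent sources combine by intensity addition: L_total = 10·log₁₀(Σ 10^(L_i/10)).
Σ 10^(L/10) = 10^(83.9/10) + 10^(61.3/10) + 10^(78.2/10) + 10^(88.0/10) = 9.438e+08.
L_total = 10·log₁₀(9.438e+08) = 89.75 dB(A).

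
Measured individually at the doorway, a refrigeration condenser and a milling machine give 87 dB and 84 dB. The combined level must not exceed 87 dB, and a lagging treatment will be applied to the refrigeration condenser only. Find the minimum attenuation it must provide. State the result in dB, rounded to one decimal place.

Fixed contribution from the other source: Σ 10^(L/10) = 10^(84/10) = 2.512e+08 (84.00 dB).
The limit corresponds to 10^(87/10) = 5.012e+08; subtracting the fixed part leaves 2.500e+08 for the refrigeration condenser, i.e. 83.98 dB.
So the refrigeration condenser must be reduced from 87 to 83.98 dB: IL = 3.02 dB.

3.0 dB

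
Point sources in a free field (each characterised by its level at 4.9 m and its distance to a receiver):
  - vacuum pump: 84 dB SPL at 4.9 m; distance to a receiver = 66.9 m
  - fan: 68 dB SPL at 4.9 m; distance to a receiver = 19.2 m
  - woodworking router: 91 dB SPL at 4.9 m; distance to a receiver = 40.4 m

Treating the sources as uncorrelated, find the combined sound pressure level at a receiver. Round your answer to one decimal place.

73.1 dB SPL

First find each source's level at the receiver (point-source: −20·log₁₀(r/r_ref)), then combine on an intensity basis.
vacuum pump: 84 − 20·log₁₀(66.9/4.9) = 84 − 22.70 = 61.30 dB SPL.
fan: 68 − 20·log₁₀(19.2/4.9) = 68 − 11.86 = 56.14 dB SPL.
woodworking router: 91 − 20·log₁₀(40.4/4.9) = 91 − 18.32 = 72.68 dB SPL.
Σ 10^(L/10) = 2.028e+07 → L_total = 10·log₁₀(2.028e+07) = 73.07 dB SPL.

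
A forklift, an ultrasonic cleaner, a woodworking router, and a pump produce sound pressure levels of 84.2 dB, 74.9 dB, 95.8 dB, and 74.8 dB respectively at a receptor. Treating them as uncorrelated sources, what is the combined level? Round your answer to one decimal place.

Incoherent sources combine by intensity addition: L_total = 10·log₁₀(Σ 10^(L_i/10)).
Σ 10^(L/10) = 10^(84.2/10) + 10^(74.9/10) + 10^(95.8/10) + 10^(74.8/10) = 4.126e+09.
L_total = 10·log₁₀(4.126e+09) = 96.16 dB.

96.2 dB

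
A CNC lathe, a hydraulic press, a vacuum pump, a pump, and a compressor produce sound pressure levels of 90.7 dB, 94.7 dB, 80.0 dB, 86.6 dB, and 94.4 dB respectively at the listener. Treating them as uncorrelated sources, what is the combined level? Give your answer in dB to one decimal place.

98.7 dB

Incoherent sources combine by intensity addition: L_total = 10·log₁₀(Σ 10^(L_i/10)).
Σ 10^(L/10) = 10^(90.7/10) + 10^(94.7/10) + 10^(80.0/10) + 10^(86.6/10) + 10^(94.4/10) = 7.437e+09.
L_total = 10·log₁₀(7.437e+09) = 98.71 dB.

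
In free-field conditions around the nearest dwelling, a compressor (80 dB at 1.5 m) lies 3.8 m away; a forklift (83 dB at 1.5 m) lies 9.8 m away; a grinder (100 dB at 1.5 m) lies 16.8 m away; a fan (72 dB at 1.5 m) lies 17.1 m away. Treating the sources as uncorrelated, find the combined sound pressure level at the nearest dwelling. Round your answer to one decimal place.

80.0 dB

Propagate each source to the receiver with L = L_ref − 20·log₁₀(r/r_ref), then add intensities.
compressor: 80 − 20·log₁₀(3.8/1.5) = 80 − 8.07 = 71.93 dB.
forklift: 83 − 20·log₁₀(9.8/1.5) = 83 − 16.30 = 66.70 dB.
grinder: 100 − 20·log₁₀(16.8/1.5) = 100 − 20.98 = 79.02 dB.
fan: 72 − 20·log₁₀(17.1/1.5) = 72 − 21.14 = 50.86 dB.
Σ 10^(L/10) = 1.001e+08 → L_total = 10·log₁₀(1.001e+08) = 80.00 dB.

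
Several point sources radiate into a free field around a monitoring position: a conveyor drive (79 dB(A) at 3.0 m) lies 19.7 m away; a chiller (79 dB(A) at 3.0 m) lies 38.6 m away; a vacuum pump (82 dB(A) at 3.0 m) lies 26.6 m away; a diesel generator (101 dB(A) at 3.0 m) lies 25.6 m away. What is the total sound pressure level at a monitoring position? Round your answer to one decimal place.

Propagate each source to the receiver with L = L_ref − 20·log₁₀(r/r_ref), then add intensities.
conveyor drive: 79 − 20·log₁₀(19.7/3.0) = 79 − 16.35 = 62.65 dB(A).
chiller: 79 − 20·log₁₀(38.6/3.0) = 79 − 22.19 = 56.81 dB(A).
vacuum pump: 82 − 20·log₁₀(26.6/3.0) = 82 − 18.96 = 63.04 dB(A).
diesel generator: 101 − 20·log₁₀(25.6/3.0) = 101 − 18.62 = 82.38 dB(A).
Σ 10^(L/10) = 1.772e+08 → L_total = 10·log₁₀(1.772e+08) = 82.49 dB(A).

82.5 dB(A)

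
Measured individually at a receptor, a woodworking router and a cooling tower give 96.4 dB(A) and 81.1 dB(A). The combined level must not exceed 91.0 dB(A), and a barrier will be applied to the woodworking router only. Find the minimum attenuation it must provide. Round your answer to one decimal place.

Everything except the woodworking router sums to 10^(81.1/10) = 1.288e+08 in linear terms, 81.10 dB(A).
To meet 91.0 dB(A) overall, the treated woodworking router may contribute at most 10^(91.0/10) − 1.288e+08 = 1.130e+09, i.e. 90.53 dB(A).
So the woodworking router must be reduced from 96.4 to 90.53 dB(A): IL = 5.87 dB.

5.9 dB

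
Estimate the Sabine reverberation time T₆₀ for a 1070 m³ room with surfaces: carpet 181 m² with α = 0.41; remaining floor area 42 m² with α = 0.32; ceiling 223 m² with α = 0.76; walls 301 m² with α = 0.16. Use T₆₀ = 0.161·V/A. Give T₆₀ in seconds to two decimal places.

0.56 s

Summing Sᵢαᵢ: 181·0.41 + 42·0.32 + 223·0.76 + 301·0.16 = 305.29 m².
T₆₀ = 0.161·V/A = 0.161·1070/305.29 = 0.564 s.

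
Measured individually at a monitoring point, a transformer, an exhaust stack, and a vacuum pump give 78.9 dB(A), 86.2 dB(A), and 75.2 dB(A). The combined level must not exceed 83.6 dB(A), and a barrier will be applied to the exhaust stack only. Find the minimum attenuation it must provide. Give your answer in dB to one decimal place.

5.5 dB

Everything except the exhaust stack sums to 10^(78.9/10) + 10^(75.2/10) = 1.107e+08 in linear terms, 80.44 dB(A).
The limit corresponds to 10^(83.6/10) = 2.291e+08; subtracting the fixed part leaves 1.183e+08 for the exhaust stack, i.e. 80.73 dB(A).
Required insertion loss = 86.2 − 80.73 = 5.47 dB.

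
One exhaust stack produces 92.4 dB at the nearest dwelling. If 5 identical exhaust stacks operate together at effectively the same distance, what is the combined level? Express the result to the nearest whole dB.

With 5 equal, uncorrelated contributions the intensity is 5× that of one unit, giving a rise of 10·log₁₀ 5.
L_total = 92.4 + 10·log₁₀(5) = 92.4 + 6.990 = 99.39 dB.

99 dB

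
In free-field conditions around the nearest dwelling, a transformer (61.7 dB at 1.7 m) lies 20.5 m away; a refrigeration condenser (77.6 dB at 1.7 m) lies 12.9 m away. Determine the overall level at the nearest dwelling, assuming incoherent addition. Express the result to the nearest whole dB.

Propagate each source to the receiver with L = L_ref − 20·log₁₀(r/r_ref), then add intensities.
transformer: 61.7 − 20·log₁₀(20.5/1.7) = 61.7 − 21.63 = 40.07 dB.
refrigeration condenser: 77.6 − 20·log₁₀(12.9/1.7) = 77.6 − 17.60 = 60.00 dB.
Σ 10^(L/10) = 1.010e+06 → L_total = 10·log₁₀(1.010e+06) = 60.04 dB.

60 dB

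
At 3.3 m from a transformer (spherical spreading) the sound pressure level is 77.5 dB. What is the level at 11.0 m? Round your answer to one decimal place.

67.0 dB

Point-source attenuation: ΔL = 20·log₁₀(r₂/r₁) = 20·log₁₀(11.0/3.3) = 10.458 dB.
L₂ = 77.5 − 20·log₁₀(11.0/3.3) = 77.5 − 10.458 = 67.04 dB.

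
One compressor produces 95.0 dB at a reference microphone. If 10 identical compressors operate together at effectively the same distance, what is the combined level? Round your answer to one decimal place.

L_total = L₁ + 10·log₁₀ N for N identical incoherent sources.
L_total = 95.0 + 10·log₁₀(10) = 95.0 + 10.000 = 105.00 dB.

105.0 dB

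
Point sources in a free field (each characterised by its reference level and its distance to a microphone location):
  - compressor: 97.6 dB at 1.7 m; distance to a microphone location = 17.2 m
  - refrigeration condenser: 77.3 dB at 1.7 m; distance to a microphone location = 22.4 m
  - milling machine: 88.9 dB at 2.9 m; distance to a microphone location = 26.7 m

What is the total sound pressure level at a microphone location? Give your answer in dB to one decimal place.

78.2 dB

Apply inverse-square spreading to bring every level to the receiver, then sum 10^(L/10).
compressor: 97.6 − 20·log₁₀(17.2/1.7) = 97.6 − 20.10 = 77.50 dB.
refrigeration condenser: 77.3 − 20·log₁₀(22.4/1.7) = 77.3 − 22.40 = 54.90 dB.
milling machine: 88.9 − 20·log₁₀(26.7/2.9) = 88.9 − 19.28 = 69.62 dB.
Σ 10^(L/10) = 6.568e+07 → L_total = 10·log₁₀(6.568e+07) = 78.17 dB.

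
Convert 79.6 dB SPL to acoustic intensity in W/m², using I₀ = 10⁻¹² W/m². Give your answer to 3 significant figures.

9.12e-05 W/m²

I = I₀·10^(L/10) = 10⁻¹² × 10^(79.6/10) = 10^(-4.040).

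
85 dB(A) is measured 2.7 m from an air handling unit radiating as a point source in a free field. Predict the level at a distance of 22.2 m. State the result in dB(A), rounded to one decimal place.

Spherical spreading from a point source gives a 20·log₁₀(r₂/r₁) drop.
L₂ = 85 − 20·log₁₀(22.2/2.7) = 85 − 18.300 = 66.70 dB(A).

66.7 dB(A)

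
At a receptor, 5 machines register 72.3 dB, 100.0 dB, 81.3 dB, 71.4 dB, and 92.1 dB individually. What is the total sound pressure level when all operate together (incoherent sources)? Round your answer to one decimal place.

100.7 dB

For uncorrelated sources the intensities add, so convert each level to linear form, sum, and take 10·log₁₀ of the total.
Σ 10^(L/10) = 10^(72.3/10) + 10^(100.0/10) + 10^(81.3/10) + 10^(71.4/10) + 10^(92.1/10) = 1.179e+10.
L_total = 10·log₁₀(1.179e+10) = 100.71 dB.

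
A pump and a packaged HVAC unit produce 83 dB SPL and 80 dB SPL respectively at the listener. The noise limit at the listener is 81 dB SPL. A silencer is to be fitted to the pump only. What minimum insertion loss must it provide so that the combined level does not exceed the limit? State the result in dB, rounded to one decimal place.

Everything except the pump sums to 10^(80/10) = 1.000e+08 in linear terms, 80.00 dB SPL.
The limit corresponds to 10^(81/10) = 1.259e+08; subtracting the fixed part leaves 2.589e+07 for the pump, i.e. 74.13 dB SPL.
So the pump must be reduced from 83 to 74.13 dB SPL: IL = 8.87 dB.

8.9 dB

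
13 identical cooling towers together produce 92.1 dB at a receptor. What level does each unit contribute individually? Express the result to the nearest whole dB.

13 equal contributions raise the level by 10·log₁₀ 13 = 11.139 dB, so each unit alone gives 92.1 − 11.139.

81 dB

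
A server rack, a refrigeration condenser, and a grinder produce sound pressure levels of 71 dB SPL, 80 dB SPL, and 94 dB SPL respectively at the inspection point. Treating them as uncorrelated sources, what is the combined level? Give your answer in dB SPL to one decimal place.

For uncorrelated sources the intensities add, so convert each level to linear form, sum, and take 10·log₁₀ of the total.
Σ 10^(L/10) = 10^(71/10) + 10^(80/10) + 10^(94/10) = 2.624e+09.
L_total = 10·log₁₀(2.624e+09) = 94.19 dB SPL.

94.2 dB SPL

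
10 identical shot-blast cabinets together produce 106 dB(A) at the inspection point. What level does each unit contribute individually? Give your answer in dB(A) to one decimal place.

For N identical incoherent sources L_total = L₁ + 10·log₁₀ N, so L₁ = 106 − 10·log₁₀(10) = 106 − 10.000.

96.0 dB(A)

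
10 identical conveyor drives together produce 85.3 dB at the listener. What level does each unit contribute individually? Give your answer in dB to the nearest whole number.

75 dB

For N identical incoherent sources L_total = L₁ + 10·log₁₀ N, so L₁ = 85.3 − 10·log₁₀(10) = 85.3 − 10.000.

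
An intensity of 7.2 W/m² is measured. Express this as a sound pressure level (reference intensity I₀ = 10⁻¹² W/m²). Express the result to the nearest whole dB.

129 dB

L = 10·log₁₀(I/I₀) = 10·log₁₀(7.2/10⁻¹²) = 10·log₁₀(7.2×10^12).
L = 10·(0.8573 + 12) = 128.57 dB.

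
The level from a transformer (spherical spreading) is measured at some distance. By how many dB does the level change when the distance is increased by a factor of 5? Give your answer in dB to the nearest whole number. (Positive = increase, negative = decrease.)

With spherical spreading the level changes by −20·log₁₀(r₂/r₁).
ΔL = −20·log₁₀(5) = -13.98 dB.

-14 dB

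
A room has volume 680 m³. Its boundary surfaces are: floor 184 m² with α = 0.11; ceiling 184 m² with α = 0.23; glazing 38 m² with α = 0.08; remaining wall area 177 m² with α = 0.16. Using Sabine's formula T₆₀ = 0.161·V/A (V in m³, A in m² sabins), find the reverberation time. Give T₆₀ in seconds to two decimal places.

1.17 s

A = Σ Sᵢαᵢ = 184·0.11 + 184·0.23 + 38·0.08 + 177·0.16 = 93.92 m².
T₆₀ = 0.161·V/A = 0.161·680/93.92 = 1.166 s.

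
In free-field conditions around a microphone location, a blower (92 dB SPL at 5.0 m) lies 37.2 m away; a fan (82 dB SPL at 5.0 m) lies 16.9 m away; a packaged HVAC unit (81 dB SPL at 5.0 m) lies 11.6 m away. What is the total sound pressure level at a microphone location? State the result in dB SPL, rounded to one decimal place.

78.2 dB SPL

First find each source's level at the receiver (point-source: −20·log₁₀(r/r_ref)), then combine on an intensity basis.
blower: 92 − 20·log₁₀(37.2/5.0) = 92 − 17.43 = 74.57 dB SPL.
fan: 82 − 20·log₁₀(16.9/5.0) = 82 − 10.58 = 71.42 dB SPL.
packaged HVAC unit: 81 − 20·log₁₀(11.6/5.0) = 81 − 7.31 = 73.69 dB SPL.
Σ 10^(L/10) = 6.589e+07 → L_total = 10·log₁₀(6.589e+07) = 78.19 dB SPL.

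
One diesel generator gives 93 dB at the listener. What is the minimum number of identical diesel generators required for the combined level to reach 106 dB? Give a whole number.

Need L₁ + 10·log₁₀ N ≥ 106, i.e. log₁₀ N ≥ 1.30.
N ≥ 10^(13.0/10) = 19.953, so N = 20.

20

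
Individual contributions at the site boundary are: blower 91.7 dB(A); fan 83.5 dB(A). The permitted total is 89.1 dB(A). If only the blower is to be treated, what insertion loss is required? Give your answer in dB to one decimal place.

4.0 dB

The untreated sources together contribute 10^(83.5/10) = 2.239e+08, i.e. 83.50 dB(A).
The limit corresponds to 10^(89.1/10) = 8.128e+08; subtracting the fixed part leaves 5.890e+08 for the blower, i.e. 87.70 dB(A).
So the blower must be reduced from 91.7 to 87.70 dB(A): IL = 4.00 dB.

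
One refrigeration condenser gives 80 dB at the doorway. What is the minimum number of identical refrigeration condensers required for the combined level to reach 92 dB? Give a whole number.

Need L₁ + 10·log₁₀ N ≥ 92, i.e. log₁₀ N ≥ 1.20.
N ≥ 10^(12.0/10) = 15.849, so N = 16.

16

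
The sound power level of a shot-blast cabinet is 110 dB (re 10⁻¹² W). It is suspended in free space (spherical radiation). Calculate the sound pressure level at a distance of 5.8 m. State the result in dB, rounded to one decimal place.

83.7 dB

L_p = L_w − 10·log₁₀(4π·r²) with r = 5.8 m.
4π·r² = 422.7 m², 10·log₁₀ of that is 26.261 dB.
L_p = 110 − 26.261 = 83.74 dB.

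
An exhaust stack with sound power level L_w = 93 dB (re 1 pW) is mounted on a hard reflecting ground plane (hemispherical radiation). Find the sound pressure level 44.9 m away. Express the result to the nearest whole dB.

L_p = L_w − 10·log₁₀(2π·r²) with r = 44.9 m.
2π·r² = 1.267e+04 m², 10·log₁₀ of that is 41.027 dB.
L_p = 93 − 41.027 = 51.97 dB.

52 dB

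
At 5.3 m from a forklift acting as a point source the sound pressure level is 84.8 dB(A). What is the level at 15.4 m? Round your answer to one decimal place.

Point-source attenuation: ΔL = 20·log₁₀(r₂/r₁) = 20·log₁₀(15.4/5.3) = 9.265 dB.
L₂ = 84.8 − 20·log₁₀(15.4/5.3) = 84.8 − 9.265 = 75.54 dB(A).

75.5 dB(A)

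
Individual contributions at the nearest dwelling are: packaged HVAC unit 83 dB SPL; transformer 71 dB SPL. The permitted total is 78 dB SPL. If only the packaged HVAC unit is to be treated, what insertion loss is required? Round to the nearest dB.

6 dB

Everything except the packaged HVAC unit sums to 10^(71/10) = 1.259e+07 in linear terms, 71.00 dB SPL.
The limit corresponds to 10^(78/10) = 6.310e+07; subtracting the fixed part leaves 5.051e+07 for the packaged HVAC unit, i.e. 77.03 dB SPL.
So the packaged HVAC unit must be reduced from 83 to 77.03 dB SPL: IL = 5.97 dB.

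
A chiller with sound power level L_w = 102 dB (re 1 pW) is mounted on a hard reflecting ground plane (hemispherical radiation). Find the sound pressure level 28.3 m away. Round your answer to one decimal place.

Free-field hemispherical radiation: L_p = L_w − 10·log₁₀(2π·r²), r = 28.3 m.
2π·r² = 5032 m², 10·log₁₀ of that is 37.018 dB.
L_p = 102 − 37.018 = 64.98 dB.

65.0 dB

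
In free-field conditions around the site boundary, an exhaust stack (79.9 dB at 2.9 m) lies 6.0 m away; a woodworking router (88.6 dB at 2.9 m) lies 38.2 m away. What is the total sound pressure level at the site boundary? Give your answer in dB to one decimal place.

Propagate each source to the receiver with L = L_ref − 20·log₁₀(r/r_ref), then add intensities.
exhaust stack: 79.9 − 20·log₁₀(6.0/2.9) = 79.9 − 6.32 = 73.58 dB.
woodworking router: 88.6 − 20·log₁₀(38.2/2.9) = 88.6 − 22.39 = 66.21 dB.
Σ 10^(L/10) = 2.700e+07 → L_total = 10·log₁₀(2.700e+07) = 74.31 dB.

74.3 dB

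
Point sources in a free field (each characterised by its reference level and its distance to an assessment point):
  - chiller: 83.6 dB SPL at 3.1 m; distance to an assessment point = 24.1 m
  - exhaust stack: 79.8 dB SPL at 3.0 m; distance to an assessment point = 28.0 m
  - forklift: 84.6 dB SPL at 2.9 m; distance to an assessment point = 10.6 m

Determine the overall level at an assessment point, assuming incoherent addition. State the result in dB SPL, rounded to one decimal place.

Propagate each source to the receiver with L = L_ref − 20·log₁₀(r/r_ref), then add intensities.
chiller: 83.6 − 20·log₁₀(24.1/3.1) = 83.6 − 17.81 = 65.79 dB SPL.
exhaust stack: 79.8 − 20·log₁₀(28.0/3.0) = 79.8 − 19.40 = 60.40 dB SPL.
forklift: 84.6 − 20·log₁₀(10.6/2.9) = 84.6 − 11.26 = 73.34 dB SPL.
Σ 10^(L/10) = 2.647e+07 → L_total = 10·log₁₀(2.647e+07) = 74.23 dB SPL.

74.2 dB SPL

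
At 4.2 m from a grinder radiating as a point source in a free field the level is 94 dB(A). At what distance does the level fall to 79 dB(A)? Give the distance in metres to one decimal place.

23.6 m

The 15.0 dB drop corresponds to a distance ratio of 10^(15.0/20) for a point source.
r₂ = 4.2·10^((94−79)/20) = 4.2·10^(15.0/20) = 23.62 m.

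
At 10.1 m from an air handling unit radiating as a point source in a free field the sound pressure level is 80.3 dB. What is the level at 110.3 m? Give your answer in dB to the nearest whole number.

60 dB

Point-source attenuation: ΔL = 20·log₁₀(r₂/r₁) = 20·log₁₀(110.3/10.1) = 20.765 dB.
L₂ = 80.3 − 20·log₁₀(110.3/10.1) = 80.3 − 20.765 = 59.53 dB.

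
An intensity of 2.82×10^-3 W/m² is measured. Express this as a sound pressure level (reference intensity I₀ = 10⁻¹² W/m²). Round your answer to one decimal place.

L = 10·log₁₀(I/I₀) = 10·log₁₀(2.82×10^-3/10⁻¹²) = 10·log₁₀(2.82×10^9).
L = 10·(0.4502 + 9) = 94.50 dB.

94.5 dB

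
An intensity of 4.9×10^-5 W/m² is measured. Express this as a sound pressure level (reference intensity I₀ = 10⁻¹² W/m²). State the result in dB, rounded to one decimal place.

76.9 dB

I/I₀ = 4.9×10^-5/10⁻¹² = 4.9×10^7, and L = 10·log₁₀(I/I₀).
L = 10·(0.6902 + 7) = 76.90 dB.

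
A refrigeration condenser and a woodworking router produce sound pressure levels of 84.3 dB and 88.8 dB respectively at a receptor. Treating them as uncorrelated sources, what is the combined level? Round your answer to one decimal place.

90.1 dB

For uncorrelated sources the intensities add, so convert each level to linear form, sum, and take 10·log₁₀ of the total.
Σ 10^(L/10) = 10^(84.3/10) + 10^(88.8/10) = 1.028e+09.
L_total = 10·log₁₀(1.028e+09) = 90.12 dB.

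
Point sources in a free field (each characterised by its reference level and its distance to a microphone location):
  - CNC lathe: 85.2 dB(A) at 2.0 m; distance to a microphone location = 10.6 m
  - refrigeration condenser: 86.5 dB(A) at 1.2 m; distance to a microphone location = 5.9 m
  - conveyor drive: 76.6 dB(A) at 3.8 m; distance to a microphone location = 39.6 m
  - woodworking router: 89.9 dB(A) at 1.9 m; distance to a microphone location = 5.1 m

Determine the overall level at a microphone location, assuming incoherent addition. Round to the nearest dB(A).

Apply inverse-square spreading to bring every level to the receiver, then sum 10^(L/10).
CNC lathe: 85.2 − 20·log₁₀(10.6/2.0) = 85.2 − 14.49 = 70.71 dB(A).
refrigeration condenser: 86.5 − 20·log₁₀(5.9/1.2) = 86.5 − 13.83 = 72.67 dB(A).
conveyor drive: 76.6 − 20·log₁₀(39.6/3.8) = 76.6 − 20.36 = 56.24 dB(A).
woodworking router: 89.9 − 20·log₁₀(5.1/1.9) = 89.9 − 8.58 = 81.32 dB(A).
Σ 10^(L/10) = 1.663e+08 → L_total = 10·log₁₀(1.663e+08) = 82.21 dB(A).

82 dB(A)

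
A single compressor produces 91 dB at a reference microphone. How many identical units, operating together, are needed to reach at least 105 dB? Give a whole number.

N identical sources give L₁ + 10·log₁₀ N, so require 10·log₁₀ N ≥ 105 − 91 = 14.0 dB.
N ≥ 10^(14.0/10) = 25.119, so N = 26.

26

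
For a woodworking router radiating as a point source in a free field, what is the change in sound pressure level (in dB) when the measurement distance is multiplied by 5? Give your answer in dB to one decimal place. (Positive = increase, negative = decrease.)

A point source loses 6 dB per doubling of distance; generally ΔL = −20·log₁₀(r₂/r₁).
ΔL = −20·log₁₀(5) = -13.98 dB.

-14.0 dB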